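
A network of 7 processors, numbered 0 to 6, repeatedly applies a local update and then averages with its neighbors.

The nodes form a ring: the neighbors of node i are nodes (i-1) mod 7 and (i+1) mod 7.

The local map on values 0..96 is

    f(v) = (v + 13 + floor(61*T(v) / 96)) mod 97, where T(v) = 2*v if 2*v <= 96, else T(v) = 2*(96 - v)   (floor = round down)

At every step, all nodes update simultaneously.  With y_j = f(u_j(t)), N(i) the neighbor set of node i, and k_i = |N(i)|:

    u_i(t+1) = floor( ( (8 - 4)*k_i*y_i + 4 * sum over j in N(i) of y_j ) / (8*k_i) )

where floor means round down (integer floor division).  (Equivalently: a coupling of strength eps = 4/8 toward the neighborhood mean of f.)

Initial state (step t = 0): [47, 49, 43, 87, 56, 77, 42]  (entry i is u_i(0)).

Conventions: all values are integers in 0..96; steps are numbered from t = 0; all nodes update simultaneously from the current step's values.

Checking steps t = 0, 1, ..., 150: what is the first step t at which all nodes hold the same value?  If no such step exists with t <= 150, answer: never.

Simulating step by step:
t=0: [47, 49, 43, 87, 56, 77, 42]  (not all equal)
t=1: [19, 20, 16, 15, 18, 16, 15]  (not all equal)
t=2: [54, 55, 50, 49, 50, 49, 49]  (not all equal)
t=3: [23, 23, 23, 24, 24, 24, 23]  (not all equal)
t=4: [65, 65, 65, 66, 67, 66, 65]  (not all equal)
t=5: [20, 20, 20, 19, 19, 19, 20]  (not all equal)
t=6: [58, 58, 57, 56, 56, 56, 57]  (not all equal)
t=7: [22, 22, 22, 22, 22, 22, 22]  (all equal)

Answer: 7
Key observation: Synchronization is absorbing here: once all nodes are equal they stay equal, and step 7 is the first all-equal step.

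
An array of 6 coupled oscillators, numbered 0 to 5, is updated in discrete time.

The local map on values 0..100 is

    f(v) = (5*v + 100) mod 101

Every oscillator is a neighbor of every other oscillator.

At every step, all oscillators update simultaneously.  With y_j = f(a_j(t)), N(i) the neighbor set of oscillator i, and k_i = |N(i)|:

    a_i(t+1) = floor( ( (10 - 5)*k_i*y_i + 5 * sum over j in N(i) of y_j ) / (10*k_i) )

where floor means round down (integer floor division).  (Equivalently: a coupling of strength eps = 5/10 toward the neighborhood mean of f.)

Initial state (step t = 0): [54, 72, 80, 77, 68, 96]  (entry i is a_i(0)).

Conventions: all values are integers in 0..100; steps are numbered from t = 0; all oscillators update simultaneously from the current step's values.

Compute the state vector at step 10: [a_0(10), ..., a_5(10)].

Answer: [39, 42, 32, 42, 35, 26]

Derivation:
t=0: [54, 72, 80, 77, 68, 96]
t=1: [67, 63, 79, 73, 55, 71]
t=2: [44, 36, 68, 56, 60, 52]
t=3: [43, 67, 50, 67, 75, 59]
t=4: [33, 40, 47, 40, 56, 65]
t=5: [64, 78, 51, 78, 69, 47]
t=6: [37, 65, 52, 65, 47, 44]
t=7: [56, 31, 45, 31, 35, 29]
t=8: [62, 53, 40, 53, 61, 49]
t=9: [29, 51, 66, 51, 27, 43]
t=10: [39, 42, 32, 42, 35, 26]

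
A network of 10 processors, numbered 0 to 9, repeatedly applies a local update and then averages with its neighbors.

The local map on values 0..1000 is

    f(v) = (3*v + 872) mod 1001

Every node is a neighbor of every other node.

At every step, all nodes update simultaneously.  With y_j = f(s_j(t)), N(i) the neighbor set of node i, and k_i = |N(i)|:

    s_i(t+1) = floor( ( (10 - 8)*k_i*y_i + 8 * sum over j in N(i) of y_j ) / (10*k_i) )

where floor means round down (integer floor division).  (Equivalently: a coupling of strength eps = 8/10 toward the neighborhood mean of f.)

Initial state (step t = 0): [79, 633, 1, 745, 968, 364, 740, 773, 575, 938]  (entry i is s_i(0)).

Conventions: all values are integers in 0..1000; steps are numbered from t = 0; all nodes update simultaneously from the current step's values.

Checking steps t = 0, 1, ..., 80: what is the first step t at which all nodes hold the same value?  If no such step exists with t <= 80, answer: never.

Simulating step by step:
t=0: [79, 633, 1, 745, 968, 364, 740, 773, 575, 938]  (not all equal)
t=1: [469, 542, 554, 469, 543, 564, 467, 478, 523, 533]  (not all equal)
t=2: [397, 421, 425, 397, 422, 429, 396, 400, 415, 418]  (not all equal)
t=3: [101, 109, 110, 101, 109, 111, 100, 102, 107, 108]  (not all equal)
t=4: [186, 189, 189, 186, 189, 190, 186, 187, 188, 189]  (not all equal)
t=5: [434, 435, 435, 434, 435, 435, 434, 434, 434, 435]  (not all equal)
t=6: [173, 173, 173, 173, 173, 173, 173, 173, 173, 173]  (all equal)

Answer: 6
Key observation: Synchronization is absorbing here: once all nodes are equal they stay equal, and step 6 is the first all-equal step.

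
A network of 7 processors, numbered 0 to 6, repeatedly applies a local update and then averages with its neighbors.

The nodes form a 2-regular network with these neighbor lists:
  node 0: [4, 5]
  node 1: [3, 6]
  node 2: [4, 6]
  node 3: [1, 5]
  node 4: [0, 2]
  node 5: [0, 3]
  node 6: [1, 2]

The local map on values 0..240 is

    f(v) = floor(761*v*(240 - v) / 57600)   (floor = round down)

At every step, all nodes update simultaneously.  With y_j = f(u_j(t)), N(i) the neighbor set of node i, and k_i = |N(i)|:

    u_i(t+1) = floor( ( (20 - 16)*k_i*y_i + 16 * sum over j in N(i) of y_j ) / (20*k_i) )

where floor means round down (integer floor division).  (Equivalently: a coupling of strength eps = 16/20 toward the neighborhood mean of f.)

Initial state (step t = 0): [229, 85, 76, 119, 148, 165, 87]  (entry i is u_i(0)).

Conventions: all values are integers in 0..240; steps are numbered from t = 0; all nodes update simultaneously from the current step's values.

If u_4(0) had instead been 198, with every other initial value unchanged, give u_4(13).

Answer: u_4(13) = 136
Key observation: This trace re-runs the system from the modified initial state.

Derivation:
t=0: [229, 85, 76, 119, 198, 165, 87]
t=1: [115, 180, 146, 172, 100, 121, 170]
t=2: [187, 152, 172, 163, 184, 175, 160]
t=3: [140, 168, 152, 163, 140, 148, 165]
t=4: [182, 163, 174, 168, 180, 175, 166]
t=5: [144, 161, 151, 157, 144, 149, 158]
t=6: [180, 170, 176, 173, 180, 177, 172]
t=7: [144, 154, 148, 152, 144, 147, 152]
t=8: [181, 175, 179, 176, 180, 179, 176]
t=9: [142, 148, 144, 147, 142, 144, 147]
t=10: [182, 179, 181, 180, 182, 181, 180]
t=11: [139, 142, 140, 142, 139, 140, 142]
t=12: [184, 183, 184, 183, 184, 184, 183]
t=13: [136, 137, 136, 136, 136, 136, 136]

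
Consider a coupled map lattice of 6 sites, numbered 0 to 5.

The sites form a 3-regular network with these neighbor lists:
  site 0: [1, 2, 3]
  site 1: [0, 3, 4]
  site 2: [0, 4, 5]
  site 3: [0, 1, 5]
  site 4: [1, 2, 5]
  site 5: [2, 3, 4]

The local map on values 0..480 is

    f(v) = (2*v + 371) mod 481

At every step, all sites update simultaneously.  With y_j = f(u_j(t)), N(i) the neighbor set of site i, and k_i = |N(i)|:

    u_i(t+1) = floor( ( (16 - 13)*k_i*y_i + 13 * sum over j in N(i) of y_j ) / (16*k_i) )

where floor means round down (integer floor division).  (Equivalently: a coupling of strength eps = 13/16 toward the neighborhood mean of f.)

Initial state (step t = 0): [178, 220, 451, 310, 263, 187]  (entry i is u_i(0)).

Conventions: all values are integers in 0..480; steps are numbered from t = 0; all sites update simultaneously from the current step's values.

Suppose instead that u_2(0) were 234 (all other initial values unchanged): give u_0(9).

Simulating step by step:
t=0: [178, 220, 234, 310, 263, 187]
t=1: [240, 249, 317, 232, 335, 266]
t=2: [281, 290, 243, 385, 245, 208]
t=3: [362, 361, 378, 366, 383, 310]
t=4: [143, 146, 122, 105, 120, 135]
t=5: [145, 144, 151, 159, 153, 128]
t=6: [190, 191, 177, 175, 176, 188]
t=7: [255, 254, 256, 263, 257, 246]
t=8: [404, 405, 396, 397, 395, 402]
t=9: [209, 208, 208, 213, 208, 203]

Answer: u_0(9) = 209
Key observation: This trace re-runs the system from the modified initial state.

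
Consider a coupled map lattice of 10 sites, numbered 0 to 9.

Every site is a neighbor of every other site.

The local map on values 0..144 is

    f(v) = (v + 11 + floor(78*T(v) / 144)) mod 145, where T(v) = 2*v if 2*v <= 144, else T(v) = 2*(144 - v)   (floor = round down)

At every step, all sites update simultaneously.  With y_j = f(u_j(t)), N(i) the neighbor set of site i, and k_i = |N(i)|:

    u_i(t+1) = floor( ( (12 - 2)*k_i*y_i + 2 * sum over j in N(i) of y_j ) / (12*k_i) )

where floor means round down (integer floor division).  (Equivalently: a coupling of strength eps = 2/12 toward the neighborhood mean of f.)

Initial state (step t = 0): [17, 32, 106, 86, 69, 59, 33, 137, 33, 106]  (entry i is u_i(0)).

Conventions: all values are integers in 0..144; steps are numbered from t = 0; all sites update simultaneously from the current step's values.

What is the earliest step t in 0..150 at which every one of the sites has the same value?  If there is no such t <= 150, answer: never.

Simulating step by step:
t=0: [17, 32, 106, 86, 69, 59, 33, 137, 33, 106]  (not all equal)
t=1: [46, 71, 19, 20, 16, 117, 73, 16, 73, 19]  (not all equal)
t=2: [93, 18, 48, 49, 43, 17, 19, 43, 19, 48]  (not all equal)
t=3: [25, 52, 104, 105, 95, 51, 54, 95, 54, 104]  (not all equal)
t=4: [62, 108, 21, 21, 22, 106, 111, 22, 111, 21]  (not all equal)
t=5: [122, 19, 52, 52, 54, 19, 18, 54, 18, 52]  (not all equal)
t=6: [23, 55, 111, 111, 115, 55, 54, 115, 54, 111]  (not all equal)
t=7: [58, 113, 21, 21, 21, 113, 111, 21, 111, 21]  (not all equal)
t=8: [115, 18, 52, 52, 52, 18, 18, 52, 18, 52]  (not all equal)
t=9: [24, 53, 111, 111, 111, 53, 53, 111, 53, 111]  (not all equal)
t=10: [60, 109, 20, 20, 20, 109, 109, 20, 109, 20]  (not all equal)
t=11: [119, 18, 50, 50, 50, 18, 18, 50, 18, 50]  (not all equal)
t=12: [24, 53, 108, 108, 108, 53, 53, 108, 53, 108]  (not all equal)
t=13: [61, 109, 21, 21, 21, 109, 109, 21, 109, 21]  (not all equal)
t=14: [120, 18, 52, 52, 52, 18, 18, 52, 18, 52]  (not all equal)
t=15: [24, 53, 111, 111, 111, 53, 53, 111, 53, 111]  (not all equal)

Answer: never
Key observation: The state at step 9 reappears at step 15 — the system is in a cycle of period 6 from step 9 on.  No step 0..15 is synchronized, and the cycle repeats forever, so no step up to 150 (or ever) has all sites equal.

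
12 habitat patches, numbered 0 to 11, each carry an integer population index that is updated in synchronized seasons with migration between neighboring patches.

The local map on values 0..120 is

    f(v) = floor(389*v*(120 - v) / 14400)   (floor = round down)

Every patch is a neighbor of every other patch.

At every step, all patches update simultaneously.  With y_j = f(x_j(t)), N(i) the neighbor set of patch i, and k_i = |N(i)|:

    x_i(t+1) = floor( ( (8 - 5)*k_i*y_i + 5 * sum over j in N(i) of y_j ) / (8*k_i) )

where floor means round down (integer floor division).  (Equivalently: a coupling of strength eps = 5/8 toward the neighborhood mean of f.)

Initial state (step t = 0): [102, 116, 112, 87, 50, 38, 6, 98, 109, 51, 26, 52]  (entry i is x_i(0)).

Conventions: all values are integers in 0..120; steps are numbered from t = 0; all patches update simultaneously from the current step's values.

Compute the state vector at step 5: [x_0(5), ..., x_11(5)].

Answer: [64, 64, 64, 64, 64, 64, 64, 64, 64, 64, 64, 64]

Derivation:
t=0: [102, 116, 112, 87, 50, 38, 6, 98, 109, 51, 26, 52]
t=1: [55, 43, 47, 64, 69, 66, 45, 58, 50, 70, 61, 70]
t=2: [94, 92, 93, 94, 94, 94, 93, 95, 94, 94, 95, 94]
t=3: [66, 67, 66, 66, 66, 66, 66, 65, 66, 66, 65, 66]
t=4: [95, 95, 95, 95, 95, 95, 95, 95, 95, 95, 95, 95]
t=5: [64, 64, 64, 64, 64, 64, 64, 64, 64, 64, 64, 64]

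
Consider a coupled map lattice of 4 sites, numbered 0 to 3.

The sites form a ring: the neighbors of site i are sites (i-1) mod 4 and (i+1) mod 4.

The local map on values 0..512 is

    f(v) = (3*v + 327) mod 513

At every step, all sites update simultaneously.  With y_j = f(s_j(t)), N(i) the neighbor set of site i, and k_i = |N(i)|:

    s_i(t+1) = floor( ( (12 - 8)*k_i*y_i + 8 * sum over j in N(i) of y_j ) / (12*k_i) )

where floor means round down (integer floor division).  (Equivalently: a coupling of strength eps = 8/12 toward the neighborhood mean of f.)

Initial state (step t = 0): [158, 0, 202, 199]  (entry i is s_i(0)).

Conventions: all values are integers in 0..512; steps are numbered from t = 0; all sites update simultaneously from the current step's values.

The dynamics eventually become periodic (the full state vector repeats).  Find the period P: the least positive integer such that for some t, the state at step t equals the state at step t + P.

Simulating step by step:
t=0: [158, 0, 202, 199]
t=1: [342, 345, 386, 373]
t=2: [361, 374, 405, 402]
t=3: [438, 270, 311, 298]
t=4: [136, 149, 180, 177]
t=5: [276, 279, 320, 307]
t=6: [163, 176, 207, 204]
t=7: [357, 360, 401, 388]
t=8: [406, 419, 450, 447]
t=9: [60, 63, 104, 91]
t=10: [199, 212, 72, 240]
t=11: [294, 297, 167, 154]
t=12: [217, 230, 261, 258]
t=13: [348, 351, 221, 208]
t=14: [379, 392, 423, 420]
t=15: [321, 324, 194, 181]
t=16: [298, 311, 342, 339]
t=17: [249, 252, 293, 280]
t=18: [82, 95, 126, 123]
t=19: [114, 117, 158, 145]
t=20: [190, 203, 234, 231]
t=21: [438, 270, 311, 298]

Answer: 18
Key observation: The state at step 3, [438, 270, 311, 298], reappears at step 21 — and no state repeats earlier — so the cycle the system enters has period 18.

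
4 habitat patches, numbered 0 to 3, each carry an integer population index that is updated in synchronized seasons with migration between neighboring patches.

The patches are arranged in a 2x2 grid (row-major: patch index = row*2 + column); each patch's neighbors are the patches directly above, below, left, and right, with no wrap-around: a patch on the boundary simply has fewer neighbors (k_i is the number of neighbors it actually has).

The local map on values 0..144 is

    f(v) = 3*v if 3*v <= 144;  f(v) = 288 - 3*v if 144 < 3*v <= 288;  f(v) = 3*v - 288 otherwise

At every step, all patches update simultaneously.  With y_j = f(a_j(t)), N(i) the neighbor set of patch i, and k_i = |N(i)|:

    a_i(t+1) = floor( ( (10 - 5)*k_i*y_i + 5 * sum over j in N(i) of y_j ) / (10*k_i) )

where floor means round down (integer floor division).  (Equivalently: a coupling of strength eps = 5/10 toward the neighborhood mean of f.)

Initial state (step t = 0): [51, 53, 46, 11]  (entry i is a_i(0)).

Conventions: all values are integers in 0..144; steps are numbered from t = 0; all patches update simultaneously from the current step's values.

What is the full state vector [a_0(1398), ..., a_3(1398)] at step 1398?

Answer: [99, 99, 99, 99]
Key observation: The state at step 27, [135, 135, 135, 135], reappears at step 35: the system is in a cycle of period 8 from step 27 on.  Therefore the state at step 1398 equals the state at step 27 + ((1398 - 27) mod 8) = 30, which is [99, 99, 99, 99].

Derivation:
t=0: [51, 53, 46, 11]
t=1: [134, 106, 111, 83]
t=2: [75, 53, 60, 38]
t=3: [90, 108, 98, 116]
t=4: [19, 37, 22, 40]
t=5: [72, 99, 77, 104]
t=6: [52, 28, 52, 28]
t=7: [120, 96, 120, 96]
t=8: [54, 18, 54, 18]
t=9: [108, 72, 108, 72]
t=10: [45, 63, 45, 63]
t=11: [126, 108, 126, 108]
t=12: [76, 49, 76, 49]
t=13: [80, 120, 80, 120]
t=14: [54, 66, 54, 66]
t=15: [117, 99, 117, 99]
t=16: [49, 22, 49, 22]
t=17: [122, 84, 122, 84]
t=18: [67, 46, 67, 46]
t=19: [99, 125, 99, 125]
t=20: [28, 67, 28, 67]
t=21: [84, 86, 84, 86]
t=22: [34, 31, 34, 31]
t=23: [99, 95, 99, 95]
t=24: [7, 4, 7, 4]
t=25: [18, 14, 18, 14]
t=26: [51, 45, 51, 45]
t=27: [135, 135, 135, 135]
t=28: [117, 117, 117, 117]
t=29: [63, 63, 63, 63]
t=30: [99, 99, 99, 99]
t=31: [9, 9, 9, 9]
t=32: [27, 27, 27, 27]
t=33: [81, 81, 81, 81]
t=34: [45, 45, 45, 45]
t=35: [135, 135, 135, 135]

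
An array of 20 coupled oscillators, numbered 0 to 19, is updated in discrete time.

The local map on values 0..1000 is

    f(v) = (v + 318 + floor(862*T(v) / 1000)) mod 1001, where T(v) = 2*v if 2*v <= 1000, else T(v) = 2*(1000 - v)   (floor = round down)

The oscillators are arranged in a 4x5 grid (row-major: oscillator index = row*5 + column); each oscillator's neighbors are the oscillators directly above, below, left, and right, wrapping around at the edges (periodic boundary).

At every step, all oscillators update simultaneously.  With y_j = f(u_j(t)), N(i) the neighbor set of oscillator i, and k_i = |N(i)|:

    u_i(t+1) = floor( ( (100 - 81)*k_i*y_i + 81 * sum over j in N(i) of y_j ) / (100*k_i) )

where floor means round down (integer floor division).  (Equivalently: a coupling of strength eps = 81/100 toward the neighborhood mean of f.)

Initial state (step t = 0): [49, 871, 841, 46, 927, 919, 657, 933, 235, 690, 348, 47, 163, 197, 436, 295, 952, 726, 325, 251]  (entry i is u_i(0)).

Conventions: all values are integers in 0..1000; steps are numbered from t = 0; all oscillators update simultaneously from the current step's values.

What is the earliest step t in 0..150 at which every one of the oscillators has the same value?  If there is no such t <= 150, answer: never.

Simulating step by step:
t=0: [49, 871, 841, 46, 927, 919, 657, 933, 235, 690, 348, 47, 163, 197, 436, 295, 952, 726, 325, 251]  (not all equal)
t=1: [343, 442, 433, 481, 360, 440, 430, 619, 628, 549, 342, 477, 586, 653, 431, 238, 368, 451, 405, 241]  (not all equal)
t=2: [513, 413, 556, 483, 561, 427, 547, 555, 603, 504, 571, 455, 587, 535, 585, 546, 596, 478, 629, 625]  (not all equal)
t=3: [572, 602, 593, 618, 639, 620, 551, 628, 641, 601, 584, 611, 616, 614, 632, 627, 573, 613, 615, 614]  (not all equal)
t=4: [597, 622, 598, 590, 599, 616, 604, 602, 591, 586, 595, 616, 594, 588, 599, 610, 602, 604, 595, 587]  (not all equal)
t=5: [599, 602, 603, 610, 612, 606, 597, 607, 612, 607, 601, 604, 605, 610, 612, 607, 598, 607, 611, 607]  (not all equal)
t=6: [602, 606, 601, 599, 601, 604, 603, 602, 599, 598, 601, 605, 601, 598, 600, 604, 603, 602, 599, 598]  (not all equal)
t=7: [603, 604, 604, 606, 606, 605, 603, 605, 607, 605, 603, 604, 605, 606, 607, 605, 603, 605, 607, 605]  (not all equal)
t=8: [602, 603, 602, 601, 602, 603, 602, 602, 601, 601, 602, 603, 602, 601, 602, 603, 602, 602, 601, 601]  (not all equal)
t=9: [604, 604, 604, 605, 605, 604, 604, 605, 605, 604, 604, 604, 604, 605, 605, 604, 604, 605, 605, 604]  (not all equal)
t=10: [602, 603, 602, 602, 602, 603, 602, 602, 602, 602, 602, 603, 602, 602, 602, 603, 602, 602, 602, 602]  (not all equal)
t=11: [604, 604, 604, 605, 605, 604, 604, 605, 605, 604, 604, 604, 604, 605, 605, 604, 604, 605, 605, 604]  (not all equal)

Answer: never
Key observation: The state at step 9 reappears at step 11 — the system is in a cycle of period 2 from step 9 on.  No step 0..11 is synchronized, and the cycle repeats forever, so no step up to 150 (or ever) has all oscillators equal.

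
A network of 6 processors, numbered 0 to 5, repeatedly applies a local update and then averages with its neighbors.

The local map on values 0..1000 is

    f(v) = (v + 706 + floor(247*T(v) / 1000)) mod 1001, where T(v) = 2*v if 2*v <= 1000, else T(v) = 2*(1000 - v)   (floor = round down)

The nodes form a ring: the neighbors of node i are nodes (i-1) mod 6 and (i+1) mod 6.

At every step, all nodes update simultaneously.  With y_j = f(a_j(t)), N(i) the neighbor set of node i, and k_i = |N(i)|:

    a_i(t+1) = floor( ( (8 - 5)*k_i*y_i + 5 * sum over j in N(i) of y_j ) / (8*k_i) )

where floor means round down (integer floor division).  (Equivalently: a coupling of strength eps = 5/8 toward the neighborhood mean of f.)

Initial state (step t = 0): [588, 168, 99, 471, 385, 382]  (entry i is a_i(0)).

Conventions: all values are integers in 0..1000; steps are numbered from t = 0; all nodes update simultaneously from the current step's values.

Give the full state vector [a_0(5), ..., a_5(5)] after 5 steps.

Answer: [495, 405, 224, 296, 329, 504]

Derivation:
t=0: [588, 168, 99, 471, 385, 382]
t=1: [570, 780, 746, 507, 318, 345]
t=2: [436, 554, 543, 406, 278, 290]
t=3: [326, 438, 424, 301, 185, 200]
t=4: [185, 300, 287, 470, 417, 368]
t=5: [495, 405, 224, 296, 329, 504]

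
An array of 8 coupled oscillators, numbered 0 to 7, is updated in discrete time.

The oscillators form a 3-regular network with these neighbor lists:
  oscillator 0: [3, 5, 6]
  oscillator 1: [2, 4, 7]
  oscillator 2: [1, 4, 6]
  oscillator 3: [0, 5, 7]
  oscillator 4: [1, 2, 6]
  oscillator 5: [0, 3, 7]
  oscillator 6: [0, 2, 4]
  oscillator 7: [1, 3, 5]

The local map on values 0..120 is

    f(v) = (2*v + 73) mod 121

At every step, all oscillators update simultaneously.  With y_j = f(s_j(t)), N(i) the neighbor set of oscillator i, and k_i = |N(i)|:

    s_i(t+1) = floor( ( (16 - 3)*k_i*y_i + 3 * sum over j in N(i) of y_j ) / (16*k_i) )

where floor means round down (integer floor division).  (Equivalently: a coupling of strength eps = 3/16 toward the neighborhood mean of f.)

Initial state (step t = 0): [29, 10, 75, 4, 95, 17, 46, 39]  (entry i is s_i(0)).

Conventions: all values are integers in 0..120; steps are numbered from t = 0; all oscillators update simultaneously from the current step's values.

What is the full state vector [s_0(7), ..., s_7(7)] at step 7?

Answer: [56, 85, 28, 101, 33, 44, 52, 17]

Derivation:
t=0: [29, 10, 75, 4, 95, 17, 46, 39]
t=1: [22, 85, 92, 75, 32, 94, 44, 41]
t=2: [105, 4, 15, 93, 16, 31, 41, 35]
t=3: [37, 80, 97, 18, 98, 16, 43, 24]
t=4: [36, 94, 31, 96, 32, 93, 35, 20]
t=5: [23, 24, 14, 28, 16, 23, 21, 95]
t=6: [111, 14, 95, 22, 98, 105, 113, 25]
t=7: [56, 85, 28, 101, 33, 44, 52, 17]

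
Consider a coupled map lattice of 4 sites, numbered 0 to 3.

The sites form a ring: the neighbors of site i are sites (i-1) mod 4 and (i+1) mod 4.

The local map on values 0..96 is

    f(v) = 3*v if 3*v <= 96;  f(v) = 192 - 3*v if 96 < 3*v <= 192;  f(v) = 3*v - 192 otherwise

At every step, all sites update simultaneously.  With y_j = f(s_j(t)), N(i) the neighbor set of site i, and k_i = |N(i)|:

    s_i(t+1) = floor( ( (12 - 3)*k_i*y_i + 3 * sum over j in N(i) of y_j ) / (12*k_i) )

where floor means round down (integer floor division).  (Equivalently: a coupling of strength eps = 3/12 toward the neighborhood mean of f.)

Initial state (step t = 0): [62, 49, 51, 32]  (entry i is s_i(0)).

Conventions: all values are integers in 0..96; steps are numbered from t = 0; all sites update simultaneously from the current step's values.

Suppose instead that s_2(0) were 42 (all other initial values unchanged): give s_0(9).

Answer: s_0(9) = 75
Key observation: This trace re-runs the system from the modified initial state.

Derivation:
t=0: [62, 49, 42, 32]
t=1: [22, 42, 67, 81]
t=2: [64, 58, 21, 47]
t=3: [8, 21, 55, 46]
t=4: [32, 53, 34, 46]
t=5: [82, 48, 78, 63]
t=6: [46, 48, 37, 14]
t=7: [51, 52, 72, 48]
t=8: [39, 34, 28, 43]
t=9: [75, 87, 82, 67]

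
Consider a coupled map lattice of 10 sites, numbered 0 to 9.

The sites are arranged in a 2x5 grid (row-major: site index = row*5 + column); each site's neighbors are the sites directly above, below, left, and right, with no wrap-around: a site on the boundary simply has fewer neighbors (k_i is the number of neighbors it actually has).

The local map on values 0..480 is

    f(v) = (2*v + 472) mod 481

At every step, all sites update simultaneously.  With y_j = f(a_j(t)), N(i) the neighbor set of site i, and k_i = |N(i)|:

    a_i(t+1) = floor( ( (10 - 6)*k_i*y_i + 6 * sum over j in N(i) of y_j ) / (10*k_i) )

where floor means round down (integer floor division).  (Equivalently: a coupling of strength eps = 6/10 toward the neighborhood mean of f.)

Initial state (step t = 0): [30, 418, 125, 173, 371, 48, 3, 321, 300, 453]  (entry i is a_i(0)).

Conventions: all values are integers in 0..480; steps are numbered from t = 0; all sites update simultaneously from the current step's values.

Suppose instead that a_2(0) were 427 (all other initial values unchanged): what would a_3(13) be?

Simulating step by step:
t=0: [30, 418, 427, 173, 371, 48, 3, 321, 300, 453]
t=1: [150, 317, 312, 280, 326, 193, 308, 251, 225, 275]
t=2: [272, 167, 98, 175, 103, 275, 157, 145, 204, 204]
t=3: [137, 239, 264, 293, 300, 131, 255, 290, 363, 338]
t=4: [322, 252, 146, 115, 128, 186, 170, 94, 168, 178]
t=5: [174, 159, 196, 259, 269, 290, 243, 259, 280, 311]
t=6: [255, 363, 226, 111, 67, 280, 276, 197, 65, 88]
t=7: [99, 199, 344, 223, 164, 52, 163, 279, 201, 140]
t=8: [220, 296, 258, 356, 340, 189, 237, 208, 312, 322]
t=9: [313, 225, 156, 158, 188, 416, 361, 287, 210, 158]
t=10: [289, 310, 287, 339, 331, 247, 266, 222, 304, 356]
t=11: [75, 94, 184, 150, 191, 40, 130, 222, 216, 175]
t=12: [131, 221, 324, 347, 338, 146, 237, 380, 382, 375]
t=13: [316, 348, 244, 205, 213, 328, 383, 287, 256, 242]

Answer: a_3(13) = 205
Key observation: This trace re-runs the system from the modified initial state.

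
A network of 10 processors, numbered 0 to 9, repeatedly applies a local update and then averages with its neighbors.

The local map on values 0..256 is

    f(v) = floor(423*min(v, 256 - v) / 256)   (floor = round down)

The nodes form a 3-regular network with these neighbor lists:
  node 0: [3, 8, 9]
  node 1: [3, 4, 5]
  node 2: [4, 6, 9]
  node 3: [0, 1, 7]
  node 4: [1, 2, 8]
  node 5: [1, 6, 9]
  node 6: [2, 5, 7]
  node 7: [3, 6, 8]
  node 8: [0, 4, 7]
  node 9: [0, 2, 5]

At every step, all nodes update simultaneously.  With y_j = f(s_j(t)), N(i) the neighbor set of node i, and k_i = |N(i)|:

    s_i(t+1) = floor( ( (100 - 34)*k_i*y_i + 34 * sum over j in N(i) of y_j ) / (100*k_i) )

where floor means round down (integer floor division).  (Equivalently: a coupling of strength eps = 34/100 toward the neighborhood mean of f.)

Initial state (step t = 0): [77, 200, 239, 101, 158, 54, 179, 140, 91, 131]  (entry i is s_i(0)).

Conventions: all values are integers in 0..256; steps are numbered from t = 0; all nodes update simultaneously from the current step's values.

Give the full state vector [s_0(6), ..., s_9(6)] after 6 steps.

Simulating step by step:
t=0: [77, 200, 239, 101, 158, 54, 179, 140, 91, 131]
t=1: [142, 107, 74, 156, 136, 106, 118, 176, 153, 163]
t=2: [179, 177, 142, 165, 183, 174, 176, 147, 170, 155]
t=3: [135, 131, 171, 148, 131, 137, 144, 166, 142, 160]
t=4: [190, 201, 154, 180, 196, 191, 176, 160, 186, 164]
t=5: [116, 96, 154, 122, 107, 113, 136, 146, 117, 143]
t=6: [191, 168, 174, 192, 174, 184, 191, 186, 189, 184]

Answer: [191, 168, 174, 192, 174, 184, 191, 186, 189, 184]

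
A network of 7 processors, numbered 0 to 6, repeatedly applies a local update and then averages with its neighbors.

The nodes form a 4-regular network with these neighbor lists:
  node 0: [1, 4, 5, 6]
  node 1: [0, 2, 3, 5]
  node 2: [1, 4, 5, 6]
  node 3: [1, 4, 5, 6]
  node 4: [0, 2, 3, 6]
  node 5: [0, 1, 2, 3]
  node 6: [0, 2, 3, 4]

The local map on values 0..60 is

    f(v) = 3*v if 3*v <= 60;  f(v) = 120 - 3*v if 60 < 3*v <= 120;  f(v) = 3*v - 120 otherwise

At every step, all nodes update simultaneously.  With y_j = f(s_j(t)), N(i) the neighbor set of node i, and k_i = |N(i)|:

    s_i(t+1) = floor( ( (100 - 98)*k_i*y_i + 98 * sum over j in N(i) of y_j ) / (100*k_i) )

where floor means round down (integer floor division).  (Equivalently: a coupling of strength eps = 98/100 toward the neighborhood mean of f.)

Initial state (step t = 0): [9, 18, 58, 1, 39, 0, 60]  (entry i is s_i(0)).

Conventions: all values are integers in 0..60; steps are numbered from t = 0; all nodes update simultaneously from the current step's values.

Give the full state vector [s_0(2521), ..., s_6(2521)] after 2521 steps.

Answer: [30, 41, 30, 30, 41, 41, 41]
Key observation: The state at step 14, [3, 22, 3, 3, 22, 22, 22], reappears at step 20: the system is in a cycle of period 6 from step 14 on.  Therefore the state at step 2521 equals the state at step 14 + ((2521 - 14) mod 6) = 19, which is [30, 41, 30, 30, 41, 41, 41].

Derivation:
t=0: [9, 18, 58, 1, 39, 0, 60]
t=1: [29, 21, 29, 28, 35, 33, 22]
t=2: [36, 31, 36, 36, 38, 39, 29]
t=3: [17, 10, 17, 17, 17, 15, 10]
t=4: [39, 49, 39, 39, 45, 45, 50]
t=5: [21, 6, 21, 21, 9, 9, 6]
t=6: [23, 48, 23, 23, 46, 46, 48]
t=7: [21, 42, 21, 21, 43, 43, 42]
t=8: [8, 44, 8, 8, 43, 43, 44]
t=9: [10, 20, 10, 10, 20, 20, 20]
t=10: [59, 37, 59, 59, 37, 37, 37]
t=11: [9, 44, 9, 9, 44, 44, 44]
t=12: [12, 23, 12, 12, 23, 23, 23]
t=13: [50, 39, 50, 50, 39, 39, 39]
t=14: [3, 22, 3, 3, 22, 22, 22]
t=15: [53, 20, 53, 53, 20, 20, 20]
t=16: [59, 44, 59, 59, 44, 44, 44]
t=17: [12, 45, 12, 12, 45, 45, 45]
t=18: [15, 30, 15, 15, 30, 30, 30]
t=19: [30, 41, 30, 30, 41, 41, 41]
t=20: [3, 22, 3, 3, 22, 22, 22]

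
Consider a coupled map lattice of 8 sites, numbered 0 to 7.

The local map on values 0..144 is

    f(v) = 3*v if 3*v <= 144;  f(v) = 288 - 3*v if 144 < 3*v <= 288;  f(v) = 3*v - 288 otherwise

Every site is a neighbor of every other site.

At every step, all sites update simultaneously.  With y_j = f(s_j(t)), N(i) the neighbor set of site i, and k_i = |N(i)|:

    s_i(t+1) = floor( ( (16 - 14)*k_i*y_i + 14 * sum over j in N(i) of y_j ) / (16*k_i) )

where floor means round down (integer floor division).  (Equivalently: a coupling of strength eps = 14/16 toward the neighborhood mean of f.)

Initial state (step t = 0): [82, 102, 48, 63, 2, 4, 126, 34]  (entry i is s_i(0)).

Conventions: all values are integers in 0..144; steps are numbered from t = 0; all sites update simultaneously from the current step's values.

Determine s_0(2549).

Answer: s_0(2549) = 0
Key observation: The state at step 3, [0, 0, 0, 0, 0, 0, 0, 0], reappears at step 4: the system is in a cycle of period 1 from step 3 on.  Therefore the state at step 2549 equals the state at step 3 + ((2549 - 3) mod 1) = 3, which is [0, 0, 0, 0, 0, 0, 0, 0].

Derivation:
t=0: [82, 102, 48, 63, 2, 4, 126, 34]
t=1: [64, 64, 64, 64, 64, 64, 64, 64]
t=2: [96, 96, 96, 96, 96, 96, 96, 96]
t=3: [0, 0, 0, 0, 0, 0, 0, 0]
t=4: [0, 0, 0, 0, 0, 0, 0, 0]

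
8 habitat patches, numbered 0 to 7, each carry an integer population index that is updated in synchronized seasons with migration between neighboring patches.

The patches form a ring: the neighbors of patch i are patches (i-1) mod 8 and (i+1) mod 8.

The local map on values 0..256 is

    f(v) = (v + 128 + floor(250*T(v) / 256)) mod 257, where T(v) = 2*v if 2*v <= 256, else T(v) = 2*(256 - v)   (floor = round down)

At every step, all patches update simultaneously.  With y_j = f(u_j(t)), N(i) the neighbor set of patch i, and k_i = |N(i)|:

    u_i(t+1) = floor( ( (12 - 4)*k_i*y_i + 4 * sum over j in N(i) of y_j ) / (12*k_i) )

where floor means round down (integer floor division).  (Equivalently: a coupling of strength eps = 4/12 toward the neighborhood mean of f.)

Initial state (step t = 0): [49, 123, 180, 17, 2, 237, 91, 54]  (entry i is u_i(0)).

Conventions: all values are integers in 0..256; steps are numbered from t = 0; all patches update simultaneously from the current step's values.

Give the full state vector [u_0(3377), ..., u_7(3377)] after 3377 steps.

Simulating step by step:
t=0: [49, 123, 180, 17, 2, 237, 91, 54]
t=1: [54, 191, 201, 174, 142, 142, 121, 45]
t=2: [51, 160, 184, 205, 230, 233, 191, 45]
t=3: [50, 181, 195, 174, 154, 155, 150, 36]
t=4: [84, 165, 190, 204, 220, 224, 228, 197]
t=5: [145, 193, 190, 175, 162, 157, 158, 167]
t=6: [221, 194, 191, 203, 214, 220, 218, 216]
t=7: [165, 182, 185, 177, 167, 162, 163, 163]
t=8: [210, 199, 195, 202, 210, 215, 215, 214]
t=9: [171, 179, 183, 177, 170, 166, 166, 167]
t=10: [207, 200, 197, 202, 207, 211, 211, 210]
t=11: [173, 179, 181, 178, 173, 169, 169, 170]
t=12: [205, 200, 198, 201, 205, 208, 208, 207]
t=13: [175, 179, 181, 178, 175, 172, 172, 173]
t=14: [203, 200, 198, 201, 204, 206, 206, 205]
t=15: [177, 179, 181, 179, 176, 174, 174, 175]
t=16: [202, 200, 198, 200, 202, 204, 204, 203]
t=17: [178, 180, 181, 180, 178, 176, 176, 177]
t=18: [200, 199, 198, 199, 201, 202, 202, 202]
t=19: [179, 181, 181, 180, 179, 178, 178, 178]
t=20: [199, 198, 198, 199, 200, 200, 201, 200]
t=21: [181, 181, 181, 181, 180, 179, 179, 180]
t=22: [198, 198, 198, 198, 199, 199, 199, 199]
t=23: [181, 182, 182, 181, 181, 181, 181, 181]
t=24: [197, 197, 197, 197, 198, 198, 198, 198]
t=25: [182, 183, 183, 182, 182, 182, 182, 182]
t=26: [196, 196, 196, 196, 197, 197, 197, 197]
t=27: [183, 184, 184, 183, 183, 183, 183, 183]
t=28: [195, 195, 195, 195, 196, 196, 196, 196]
t=29: [184, 185, 185, 184, 184, 184, 184, 184]
t=30: [194, 194, 194, 194, 195, 195, 195, 195]
t=31: [185, 186, 186, 185, 185, 185, 185, 185]
t=32: [193, 193, 193, 193, 194, 194, 194, 194]
t=33: [186, 187, 187, 186, 186, 186, 186, 186]
t=34: [192, 192, 192, 192, 193, 193, 193, 193]
t=35: [187, 188, 188, 187, 187, 187, 187, 187]
t=36: [191, 191, 191, 191, 192, 192, 192, 192]
t=37: [188, 188, 188, 188, 188, 188, 188, 188]
t=38: [191, 191, 191, 191, 191, 191, 191, 191]
t=39: [188, 188, 188, 188, 188, 188, 188, 188]

Answer: [188, 188, 188, 188, 188, 188, 188, 188]
Key observation: The state at step 37, [188, 188, 188, 188, 188, 188, 188, 188], reappears at step 39: the system is in a cycle of period 2 from step 37 on.  Therefore the state at step 3377 equals the state at step 37 + ((3377 - 37) mod 2) = 37, which is [188, 188, 188, 188, 188, 188, 188, 188].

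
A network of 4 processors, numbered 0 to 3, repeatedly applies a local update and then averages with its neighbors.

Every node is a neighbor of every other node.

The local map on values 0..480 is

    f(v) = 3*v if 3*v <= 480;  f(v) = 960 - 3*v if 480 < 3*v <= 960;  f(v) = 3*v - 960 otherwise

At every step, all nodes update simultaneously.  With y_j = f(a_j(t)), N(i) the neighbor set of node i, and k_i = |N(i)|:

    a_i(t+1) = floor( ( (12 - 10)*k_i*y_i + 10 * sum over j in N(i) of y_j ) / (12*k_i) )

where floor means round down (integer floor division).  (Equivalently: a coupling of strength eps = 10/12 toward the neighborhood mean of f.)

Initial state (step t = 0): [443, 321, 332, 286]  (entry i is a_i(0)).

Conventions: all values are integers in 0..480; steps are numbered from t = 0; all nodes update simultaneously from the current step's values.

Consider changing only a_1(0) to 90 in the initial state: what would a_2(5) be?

Answer: a_2(5) = 325
Key observation: This trace re-runs the system from the modified initial state.

Derivation:
t=0: [443, 90, 332, 286]
t=1: [174, 185, 211, 204]
t=2: [373, 376, 385, 383]
t=3: [179, 178, 175, 176]
t=4: [429, 429, 428, 428]
t=5: [325, 325, 325, 325]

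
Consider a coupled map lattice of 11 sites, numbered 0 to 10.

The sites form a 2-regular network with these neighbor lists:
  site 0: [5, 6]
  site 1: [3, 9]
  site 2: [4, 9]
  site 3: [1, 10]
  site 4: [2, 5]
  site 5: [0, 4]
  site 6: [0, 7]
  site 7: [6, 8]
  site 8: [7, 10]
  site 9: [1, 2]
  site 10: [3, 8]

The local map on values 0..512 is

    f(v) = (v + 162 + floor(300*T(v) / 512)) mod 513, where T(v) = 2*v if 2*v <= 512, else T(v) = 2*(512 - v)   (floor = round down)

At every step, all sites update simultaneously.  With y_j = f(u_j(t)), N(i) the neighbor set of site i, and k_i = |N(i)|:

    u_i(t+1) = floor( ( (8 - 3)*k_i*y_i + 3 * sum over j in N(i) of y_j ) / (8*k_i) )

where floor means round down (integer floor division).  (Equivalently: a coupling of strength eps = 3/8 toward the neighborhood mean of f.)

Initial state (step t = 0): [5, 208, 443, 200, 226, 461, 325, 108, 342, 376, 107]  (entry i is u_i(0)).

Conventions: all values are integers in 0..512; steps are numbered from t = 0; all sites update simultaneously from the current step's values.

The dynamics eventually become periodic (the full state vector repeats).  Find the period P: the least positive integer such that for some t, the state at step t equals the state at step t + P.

Answer: 6
Key observation: The state at step 22, [188, 141, 192, 68, 195, 193, 236, 401, 366, 181, 114], reappears at step 28 — and no state repeats earlier — so the cycle the system enters has period 6.

Derivation:
t=0: [5, 208, 443, 200, 226, 461, 325, 108, 342, 376, 107]
t=1: [175, 112, 168, 144, 150, 163, 227, 319, 266, 166, 297]
t=2: [45, 343, 101, 409, 307, 98, 130, 185, 200, 84, 250]
t=3: [315, 216, 339, 182, 264, 319, 335, 130, 97, 322, 168]
t=4: [193, 118, 193, 52, 198, 195, 239, 383, 318, 178, 86]
t=5: [87, 319, 63, 314, 75, 72, 152, 182, 220, 113, 305]
t=6: [370, 234, 323, 195, 318, 325, 381, 143, 123, 346, 182]
t=7: [186, 147, 192, 82, 193, 191, 237, 409, 364, 183, 121]
t=8: [74, 373, 62, 382, 66, 61, 145, 176, 229, 131, 363]
t=9: [345, 232, 325, 183, 301, 301, 363, 136, 131, 368, 177]
t=10: [189, 138, 192, 63, 196, 195, 237, 404, 370, 180, 112]
t=11: [80, 351, 62, 348, 72, 69, 146, 177, 225, 123, 343]
t=12: [357, 233, 325, 189, 312, 316, 368, 136, 127, 358, 179]
t=13: [187, 143, 192, 72, 194, 192, 236, 402, 365, 182, 116]
t=14: [76, 362, 62, 364, 68, 64, 144, 176, 227, 128, 352]
t=15: [349, 233, 325, 186, 305, 307, 363, 134, 129, 365, 179]
t=16: [189, 141, 192, 68, 195, 194, 236, 400, 368, 181, 115]
t=17: [80, 358, 62, 357, 70, 68, 145, 177, 226, 126, 349]
t=18: [356, 233, 325, 187, 309, 314, 366, 135, 128, 362, 179]
t=19: [188, 142, 192, 70, 194, 193, 236, 401, 367, 181, 115]
t=20: [78, 360, 62, 361, 68, 66, 145, 177, 226, 126, 350]
t=21: [353, 233, 324, 186, 305, 310, 365, 135, 128, 362, 178]
t=22: [188, 141, 192, 68, 195, 193, 236, 401, 366, 181, 114]
t=23: [78, 358, 62, 357, 70, 66, 145, 177, 226, 126, 348]
t=24: [353, 233, 325, 187, 308, 311, 365, 135, 128, 362, 179]
t=25: [188, 142, 192, 70, 195, 193, 236, 401, 367, 181, 115]
t=26: [78, 360, 62, 361, 70, 66, 145, 177, 226, 126, 350]
t=27: [353, 233, 325, 186, 308, 311, 365, 135, 128, 362, 178]
t=28: [188, 141, 192, 68, 195, 193, 236, 401, 366, 181, 114]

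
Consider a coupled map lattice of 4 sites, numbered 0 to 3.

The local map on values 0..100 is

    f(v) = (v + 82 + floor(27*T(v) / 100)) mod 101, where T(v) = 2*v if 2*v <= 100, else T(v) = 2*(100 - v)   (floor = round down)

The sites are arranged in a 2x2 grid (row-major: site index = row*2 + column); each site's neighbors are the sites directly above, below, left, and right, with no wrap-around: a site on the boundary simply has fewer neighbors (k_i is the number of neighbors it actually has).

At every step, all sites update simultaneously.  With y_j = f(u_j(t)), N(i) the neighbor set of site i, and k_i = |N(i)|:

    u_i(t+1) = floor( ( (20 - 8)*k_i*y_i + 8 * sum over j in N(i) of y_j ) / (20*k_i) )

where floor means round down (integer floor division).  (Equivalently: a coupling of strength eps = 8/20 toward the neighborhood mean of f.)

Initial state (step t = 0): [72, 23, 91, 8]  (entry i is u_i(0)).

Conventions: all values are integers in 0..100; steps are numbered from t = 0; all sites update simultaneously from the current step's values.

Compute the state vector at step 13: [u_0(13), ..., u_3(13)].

Simulating step by step:
t=0: [72, 23, 91, 8]
t=1: [59, 42, 78, 74]
t=2: [60, 53, 68, 64]
t=3: [62, 60, 64, 63]
t=4: [63, 62, 63, 63]
t=5: [63, 63, 63, 63]
t=6: [63, 63, 63, 63]
t=7: [63, 63, 63, 63]
t=8: [63, 63, 63, 63]
t=9: [63, 63, 63, 63]
t=10: [63, 63, 63, 63]
t=11: [63, 63, 63, 63]
t=12: [63, 63, 63, 63]
t=13: [63, 63, 63, 63]

Answer: [63, 63, 63, 63]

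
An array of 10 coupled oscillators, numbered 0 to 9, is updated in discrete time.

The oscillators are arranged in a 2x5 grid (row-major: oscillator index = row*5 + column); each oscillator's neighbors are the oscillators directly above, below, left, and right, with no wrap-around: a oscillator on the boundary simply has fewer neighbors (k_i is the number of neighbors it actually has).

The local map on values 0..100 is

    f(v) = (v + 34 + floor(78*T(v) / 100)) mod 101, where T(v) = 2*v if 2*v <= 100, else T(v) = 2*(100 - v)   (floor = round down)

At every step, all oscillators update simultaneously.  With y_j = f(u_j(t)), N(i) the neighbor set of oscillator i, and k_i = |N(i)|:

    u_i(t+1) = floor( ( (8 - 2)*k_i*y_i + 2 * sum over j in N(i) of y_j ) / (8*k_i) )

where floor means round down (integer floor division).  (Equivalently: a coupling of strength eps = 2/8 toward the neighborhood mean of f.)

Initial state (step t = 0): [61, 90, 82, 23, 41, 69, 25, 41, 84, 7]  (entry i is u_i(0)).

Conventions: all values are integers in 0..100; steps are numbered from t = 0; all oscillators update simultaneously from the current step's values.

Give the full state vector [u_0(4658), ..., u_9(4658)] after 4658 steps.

Answer: [57, 57, 57, 57, 57, 57, 57, 57, 57, 57]
Key observation: The state at step 12, [57, 57, 57, 57, 57, 57, 57, 57, 57, 57], reappears at step 13: the system is in a cycle of period 1 from step 12 on.  Therefore the state at step 4658 equals the state at step 12 + ((4658 - 12) mod 1) = 12, which is [57, 57, 57, 57, 57, 57, 57, 57, 57, 57].

Derivation:
t=0: [61, 90, 82, 23, 41, 69, 25, 41, 84, 7]
t=1: [51, 44, 46, 79, 45, 56, 83, 42, 45, 48]
t=2: [57, 46, 48, 45, 48, 55, 43, 41, 47, 53]
t=3: [56, 50, 52, 49, 54, 56, 44, 40, 51, 57]
t=4: [57, 59, 57, 58, 57, 55, 46, 39, 57, 57]
t=5: [56, 54, 54, 56, 56, 56, 49, 37, 54, 57]
t=6: [57, 57, 55, 57, 57, 57, 55, 34, 55, 57]
t=7: [57, 57, 54, 57, 57, 57, 54, 29, 54, 57]
t=8: [57, 57, 53, 57, 57, 57, 53, 19, 53, 57]
t=9: [57, 57, 60, 57, 57, 57, 60, 76, 60, 57]
t=10: [57, 56, 54, 56, 57, 56, 54, 48, 54, 56]
t=11: [57, 57, 57, 57, 57, 57, 57, 55, 57, 57]
t=12: [57, 57, 57, 57, 57, 57, 57, 57, 57, 57]
t=13: [57, 57, 57, 57, 57, 57, 57, 57, 57, 57]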